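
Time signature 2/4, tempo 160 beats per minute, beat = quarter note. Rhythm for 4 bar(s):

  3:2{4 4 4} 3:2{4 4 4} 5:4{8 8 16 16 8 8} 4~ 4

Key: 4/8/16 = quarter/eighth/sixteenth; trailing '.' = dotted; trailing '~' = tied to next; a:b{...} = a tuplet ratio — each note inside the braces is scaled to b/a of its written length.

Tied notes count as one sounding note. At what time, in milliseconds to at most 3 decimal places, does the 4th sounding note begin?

note 4 onset = 2b = 750.0ms

1. 0.0ms @ 0 + 250.0ms (2/3)
2. 250.0ms @ 2/3 + 250.0ms (2/3)
3. 500.0ms @ 4/3 + 250.0ms (2/3)
4. 750.0ms @ 2 + 250.0ms (2/3)
5. 1000.0ms @ 8/3 + 250.0ms (2/3)
6. 1250.0ms @ 10/3 + 250.0ms (2/3)
7. 1500.0ms @ 4 + 150.0ms (2/5)
8. 1650.0ms @ 22/5 + 150.0ms (2/5)
9. 1800.0ms @ 24/5 + 75.0ms (1/5)
10. 1875.0ms @ 5 + 75.0ms (1/5)
11. 1950.0ms @ 26/5 + 150.0ms (2/5)
12. 2100.0ms @ 28/5 + 150.0ms (2/5)
13. 2250.0ms @ 6 + 750.0ms (2)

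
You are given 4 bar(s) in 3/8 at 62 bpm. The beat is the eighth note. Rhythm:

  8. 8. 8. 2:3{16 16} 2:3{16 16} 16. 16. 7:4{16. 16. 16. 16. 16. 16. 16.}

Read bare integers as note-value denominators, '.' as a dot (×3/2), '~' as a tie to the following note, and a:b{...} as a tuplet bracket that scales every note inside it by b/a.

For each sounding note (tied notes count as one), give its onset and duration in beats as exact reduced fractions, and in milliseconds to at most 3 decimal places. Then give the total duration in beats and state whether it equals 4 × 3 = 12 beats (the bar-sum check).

1) 0.0ms=0b +1451.613ms=3/2b
2) 1451.613ms=3/2b +1451.613ms=3/2b
3) 2903.226ms=3b +1451.613ms=3/2b
4) 4354.839ms=9/2b +725.806ms=3/4b
5) 5080.645ms=21/4b +725.806ms=3/4b
6) 5806.452ms=6b +725.806ms=3/4b
7) 6532.258ms=27/4b +725.806ms=3/4b
8) 7258.065ms=15/2b +725.806ms=3/4b
9) 7983.871ms=33/4b +725.806ms=3/4b
10) 8709.677ms=9b +414.747ms=3/7b
11) 9124.424ms=66/7b +414.747ms=3/7b
12) 9539.171ms=69/7b +414.747ms=3/7b
13) 9953.917ms=72/7b +414.747ms=3/7b
14) 10368.664ms=75/7b +414.747ms=3/7b
15) 10783.41ms=78/7b +414.747ms=3/7b
16) 11198.157ms=81/7b +414.747ms=3/7b
Σ=12b of 12 (62bpm 3/8) — PASS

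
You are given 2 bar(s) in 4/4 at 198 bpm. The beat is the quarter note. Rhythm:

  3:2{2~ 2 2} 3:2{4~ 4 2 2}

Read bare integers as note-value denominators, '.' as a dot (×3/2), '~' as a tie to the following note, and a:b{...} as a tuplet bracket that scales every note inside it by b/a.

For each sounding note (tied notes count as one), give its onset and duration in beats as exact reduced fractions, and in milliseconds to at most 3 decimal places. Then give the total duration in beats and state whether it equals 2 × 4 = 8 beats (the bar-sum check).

1) 0.0ms=0b +808.081ms=8/3b
2) 808.081ms=8/3b +404.04ms=4/3b
3) 1212.121ms=4b +404.04ms=4/3b
4) 1616.162ms=16/3b +404.04ms=4/3b
5) 2020.202ms=20/3b +404.04ms=4/3b
Σ=8b of 8 (198bpm 4/4) — PASS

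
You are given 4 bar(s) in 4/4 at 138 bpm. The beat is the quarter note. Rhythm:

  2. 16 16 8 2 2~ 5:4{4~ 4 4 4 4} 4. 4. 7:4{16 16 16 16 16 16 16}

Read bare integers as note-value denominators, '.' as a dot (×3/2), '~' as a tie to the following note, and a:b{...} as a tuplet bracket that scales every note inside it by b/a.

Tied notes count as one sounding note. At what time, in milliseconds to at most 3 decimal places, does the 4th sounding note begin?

1. 0.0ms @ 0 + 1304.348ms (3)
2. 1304.348ms @ 3 + 108.696ms (1/4)
3. 1413.043ms @ 13/4 + 108.696ms (1/4)
4. 1521.739ms @ 7/2 + 217.391ms (1/2)
5. 1739.13ms @ 4 + 869.565ms (2)
6. 2608.696ms @ 6 + 1565.217ms (18/5)
7. 4173.913ms @ 48/5 + 347.826ms (4/5)
8. 4521.739ms @ 52/5 + 347.826ms (4/5)
9. 4869.565ms @ 56/5 + 347.826ms (4/5)
10. 5217.391ms @ 12 + 652.174ms (3/2)
11. 5869.565ms @ 27/2 + 652.174ms (3/2)
12. 6521.739ms @ 15 + 62.112ms (1/7)
13. 6583.851ms @ 106/7 + 62.112ms (1/7)
14. 6645.963ms @ 107/7 + 62.112ms (1/7)
15. 6708.075ms @ 108/7 + 62.112ms (1/7)
16. 6770.186ms @ 109/7 + 62.112ms (1/7)
17. 6832.298ms @ 110/7 + 62.112ms (1/7)
18. 6894.41ms @ 111/7 + 62.112ms (1/7)

note 4 onset = 7/2b = 1521.739ms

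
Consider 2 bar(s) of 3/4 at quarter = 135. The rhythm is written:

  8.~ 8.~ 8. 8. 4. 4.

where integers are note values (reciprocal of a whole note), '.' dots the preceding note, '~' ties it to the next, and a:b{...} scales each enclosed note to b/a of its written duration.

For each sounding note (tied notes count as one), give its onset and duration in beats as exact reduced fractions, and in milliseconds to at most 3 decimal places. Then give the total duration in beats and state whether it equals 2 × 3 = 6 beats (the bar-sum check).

1) 0.0ms=0b +1000.0ms=9/4b
2) 1000.0ms=9/4b +333.333ms=3/4b
3) 1333.333ms=3b +666.667ms=3/2b
4) 2000.0ms=9/2b +666.667ms=3/2b
Σ=6b of 6 (135bpm 3/4) — PASS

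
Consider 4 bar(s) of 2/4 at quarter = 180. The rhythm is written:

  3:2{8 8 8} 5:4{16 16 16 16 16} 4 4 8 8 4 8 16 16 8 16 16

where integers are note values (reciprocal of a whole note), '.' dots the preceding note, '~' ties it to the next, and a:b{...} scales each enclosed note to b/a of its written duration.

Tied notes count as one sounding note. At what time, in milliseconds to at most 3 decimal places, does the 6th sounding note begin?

note 6 onset = 7/5b = 466.667ms

1. 0.0ms @ 0 + 111.111ms (1/3)
2. 111.111ms @ 1/3 + 111.111ms (1/3)
3. 222.222ms @ 2/3 + 111.111ms (1/3)
4. 333.333ms @ 1 + 66.667ms (1/5)
5. 400.0ms @ 6/5 + 66.667ms (1/5)
6. 466.667ms @ 7/5 + 66.667ms (1/5)
7. 533.333ms @ 8/5 + 66.667ms (1/5)
8. 600.0ms @ 9/5 + 66.667ms (1/5)
9. 666.667ms @ 2 + 333.333ms (1)
10. 1000.0ms @ 3 + 333.333ms (1)
11. 1333.333ms @ 4 + 166.667ms (1/2)
12. 1500.0ms @ 9/2 + 166.667ms (1/2)
13. 1666.667ms @ 5 + 333.333ms (1)
14. 2000.0ms @ 6 + 166.667ms (1/2)
15. 2166.667ms @ 13/2 + 83.333ms (1/4)
16. 2250.0ms @ 27/4 + 83.333ms (1/4)
17. 2333.333ms @ 7 + 166.667ms (1/2)
18. 2500.0ms @ 15/2 + 83.333ms (1/4)
19. 2583.333ms @ 31/4 + 83.333ms (1/4)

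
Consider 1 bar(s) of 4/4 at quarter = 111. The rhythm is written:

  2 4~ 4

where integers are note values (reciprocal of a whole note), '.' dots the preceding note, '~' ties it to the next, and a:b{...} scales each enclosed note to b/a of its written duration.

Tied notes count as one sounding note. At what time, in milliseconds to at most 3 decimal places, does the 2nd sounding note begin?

1. 0.0ms @ 0 + 1081.081ms (2)
2. 1081.081ms @ 2 + 1081.081ms (2)

note 2 onset = 2b = 1081.081ms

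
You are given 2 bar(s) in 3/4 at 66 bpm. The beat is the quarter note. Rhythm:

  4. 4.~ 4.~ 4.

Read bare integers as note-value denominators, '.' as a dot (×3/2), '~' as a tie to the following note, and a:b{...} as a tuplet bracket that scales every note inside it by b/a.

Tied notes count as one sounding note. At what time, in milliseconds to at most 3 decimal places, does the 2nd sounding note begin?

1. 0.0ms @ 0 + 1363.636ms (3/2)
2. 1363.636ms @ 3/2 + 4090.909ms (9/2)

note 2 onset = 3/2b = 1363.636ms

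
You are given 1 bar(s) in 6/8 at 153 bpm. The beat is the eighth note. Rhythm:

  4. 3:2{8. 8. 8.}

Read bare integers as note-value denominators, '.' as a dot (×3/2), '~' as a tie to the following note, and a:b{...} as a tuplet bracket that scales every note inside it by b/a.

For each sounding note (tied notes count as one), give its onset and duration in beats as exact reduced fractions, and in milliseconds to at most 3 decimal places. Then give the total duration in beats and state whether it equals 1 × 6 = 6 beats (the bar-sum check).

1) 0.0ms=0b +1176.471ms=3b
2) 1176.471ms=3b +392.157ms=1b
3) 1568.627ms=4b +392.157ms=1b
4) 1960.784ms=5b +392.157ms=1b
Σ=6b of 6 (153bpm 6/8) — PASS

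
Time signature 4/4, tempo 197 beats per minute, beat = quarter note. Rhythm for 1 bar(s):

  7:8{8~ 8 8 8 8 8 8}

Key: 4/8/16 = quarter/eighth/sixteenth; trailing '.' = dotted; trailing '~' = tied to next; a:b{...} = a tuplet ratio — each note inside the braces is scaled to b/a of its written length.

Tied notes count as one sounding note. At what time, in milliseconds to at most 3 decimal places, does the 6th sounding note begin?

note 6 onset = 24/7b = 1044.235ms

1. 0.0ms @ 0 + 348.078ms (8/7)
2. 348.078ms @ 8/7 + 174.039ms (4/7)
3. 522.117ms @ 12/7 + 174.039ms (4/7)
4. 696.157ms @ 16/7 + 174.039ms (4/7)
5. 870.196ms @ 20/7 + 174.039ms (4/7)
6. 1044.235ms @ 24/7 + 174.039ms (4/7)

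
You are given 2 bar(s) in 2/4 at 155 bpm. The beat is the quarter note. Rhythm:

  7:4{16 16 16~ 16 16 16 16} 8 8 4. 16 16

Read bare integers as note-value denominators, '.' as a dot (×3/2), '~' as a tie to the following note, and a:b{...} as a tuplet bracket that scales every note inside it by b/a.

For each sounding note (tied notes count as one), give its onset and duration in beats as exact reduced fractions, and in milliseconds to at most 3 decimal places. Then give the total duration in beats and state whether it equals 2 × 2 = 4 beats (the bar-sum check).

1) 0.0ms=0b +55.3ms=1/7b
2) 55.3ms=1/7b +55.3ms=1/7b
3) 110.599ms=2/7b +110.599ms=2/7b
4) 221.198ms=4/7b +55.3ms=1/7b
5) 276.498ms=5/7b +55.3ms=1/7b
6) 331.797ms=6/7b +55.3ms=1/7b
7) 387.097ms=1b +193.548ms=1/2b
8) 580.645ms=3/2b +193.548ms=1/2b
9) 774.194ms=2b +580.645ms=3/2b
10) 1354.839ms=7/2b +96.774ms=1/4b
11) 1451.613ms=15/4b +96.774ms=1/4b
Σ=4b of 4 (155bpm 2/4) — PASS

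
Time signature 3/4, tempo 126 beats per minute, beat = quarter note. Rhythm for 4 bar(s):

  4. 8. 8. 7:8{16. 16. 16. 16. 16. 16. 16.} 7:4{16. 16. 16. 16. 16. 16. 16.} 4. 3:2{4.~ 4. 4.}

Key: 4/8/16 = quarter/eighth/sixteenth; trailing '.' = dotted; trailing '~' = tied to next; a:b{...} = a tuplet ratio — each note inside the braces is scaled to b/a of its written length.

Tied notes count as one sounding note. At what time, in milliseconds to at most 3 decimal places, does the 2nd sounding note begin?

note 2 onset = 3/2b = 714.286ms

1. 0.0ms @ 0 + 714.286ms (3/2)
2. 714.286ms @ 3/2 + 357.143ms (3/4)
3. 1071.429ms @ 9/4 + 357.143ms (3/4)
4. 1428.571ms @ 3 + 204.082ms (3/7)
5. 1632.653ms @ 24/7 + 204.082ms (3/7)
6. 1836.735ms @ 27/7 + 204.082ms (3/7)
7. 2040.816ms @ 30/7 + 204.082ms (3/7)
8. 2244.898ms @ 33/7 + 204.082ms (3/7)
9. 2448.98ms @ 36/7 + 204.082ms (3/7)
10. 2653.061ms @ 39/7 + 204.082ms (3/7)
11. 2857.143ms @ 6 + 102.041ms (3/14)
12. 2959.184ms @ 87/14 + 102.041ms (3/14)
13. 3061.224ms @ 45/7 + 102.041ms (3/14)
14. 3163.265ms @ 93/14 + 102.041ms (3/14)
15. 3265.306ms @ 48/7 + 102.041ms (3/14)
16. 3367.347ms @ 99/14 + 102.041ms (3/14)
17. 3469.388ms @ 51/7 + 102.041ms (3/14)
18. 3571.429ms @ 15/2 + 714.286ms (3/2)
19. 4285.714ms @ 9 + 952.381ms (2)
20. 5238.095ms @ 11 + 476.19ms (1)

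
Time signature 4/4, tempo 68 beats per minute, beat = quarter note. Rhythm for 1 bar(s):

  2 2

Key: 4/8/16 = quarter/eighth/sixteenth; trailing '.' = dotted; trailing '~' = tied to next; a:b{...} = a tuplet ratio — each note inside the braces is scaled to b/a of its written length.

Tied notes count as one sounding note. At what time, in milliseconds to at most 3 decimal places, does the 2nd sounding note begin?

1. 0.0ms @ 0 + 1764.706ms (2)
2. 1764.706ms @ 2 + 1764.706ms (2)

note 2 onset = 2b = 1764.706ms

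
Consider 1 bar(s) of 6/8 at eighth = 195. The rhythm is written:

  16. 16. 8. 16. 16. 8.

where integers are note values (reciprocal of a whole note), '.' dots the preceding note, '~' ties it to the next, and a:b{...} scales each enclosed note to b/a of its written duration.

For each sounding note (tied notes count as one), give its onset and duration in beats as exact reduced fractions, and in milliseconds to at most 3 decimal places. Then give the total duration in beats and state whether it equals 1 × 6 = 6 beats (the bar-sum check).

1) 0.0ms=0b +230.769ms=3/4b
2) 230.769ms=3/4b +230.769ms=3/4b
3) 461.538ms=3/2b +461.538ms=3/2b
4) 923.077ms=3b +230.769ms=3/4b
5) 1153.846ms=15/4b +230.769ms=3/4b
6) 1384.615ms=9/2b +461.538ms=3/2b
Σ=6b of 6 (195bpm 6/8) — PASS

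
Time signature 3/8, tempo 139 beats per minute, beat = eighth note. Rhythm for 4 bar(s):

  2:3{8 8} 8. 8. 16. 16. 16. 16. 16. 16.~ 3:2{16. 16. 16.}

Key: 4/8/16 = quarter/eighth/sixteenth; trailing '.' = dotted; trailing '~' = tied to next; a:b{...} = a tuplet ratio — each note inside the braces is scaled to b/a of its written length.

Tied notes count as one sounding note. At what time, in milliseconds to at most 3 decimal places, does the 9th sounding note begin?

note 9 onset = 9b = 3884.892ms

1. 0.0ms @ 0 + 647.482ms (3/2)
2. 647.482ms @ 3/2 + 647.482ms (3/2)
3. 1294.964ms @ 3 + 647.482ms (3/2)
4. 1942.446ms @ 9/2 + 647.482ms (3/2)
5. 2589.928ms @ 6 + 323.741ms (3/4)
6. 2913.669ms @ 27/4 + 323.741ms (3/4)
7. 3237.41ms @ 15/2 + 323.741ms (3/4)
8. 3561.151ms @ 33/4 + 323.741ms (3/4)
9. 3884.892ms @ 9 + 323.741ms (3/4)
10. 4208.633ms @ 39/4 + 539.568ms (5/4)
11. 4748.201ms @ 11 + 215.827ms (1/2)
12. 4964.029ms @ 23/2 + 215.827ms (1/2)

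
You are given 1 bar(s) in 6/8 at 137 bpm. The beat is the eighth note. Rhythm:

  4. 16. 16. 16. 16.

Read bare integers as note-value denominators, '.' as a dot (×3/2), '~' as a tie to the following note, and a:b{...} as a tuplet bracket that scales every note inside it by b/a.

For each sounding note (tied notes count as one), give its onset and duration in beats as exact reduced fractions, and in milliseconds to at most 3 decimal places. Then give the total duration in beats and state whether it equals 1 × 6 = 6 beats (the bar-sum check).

1) 0.0ms=0b +1313.869ms=3b
2) 1313.869ms=3b +328.467ms=3/4b
3) 1642.336ms=15/4b +328.467ms=3/4b
4) 1970.803ms=9/2b +328.467ms=3/4b
5) 2299.27ms=21/4b +328.467ms=3/4b
Σ=6b of 6 (137bpm 6/8) — PASS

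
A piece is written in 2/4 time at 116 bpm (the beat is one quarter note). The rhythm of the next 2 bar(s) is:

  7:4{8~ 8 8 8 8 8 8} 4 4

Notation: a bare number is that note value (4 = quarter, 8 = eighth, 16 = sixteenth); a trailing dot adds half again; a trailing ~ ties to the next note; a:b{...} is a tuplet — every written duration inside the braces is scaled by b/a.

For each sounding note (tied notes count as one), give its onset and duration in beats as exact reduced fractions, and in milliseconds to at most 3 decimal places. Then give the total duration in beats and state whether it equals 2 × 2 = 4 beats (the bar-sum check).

1) 0.0ms=0b +295.567ms=4/7b
2) 295.567ms=4/7b +147.783ms=2/7b
3) 443.35ms=6/7b +147.783ms=2/7b
4) 591.133ms=8/7b +147.783ms=2/7b
5) 738.916ms=10/7b +147.783ms=2/7b
6) 886.7ms=12/7b +147.783ms=2/7b
7) 1034.483ms=2b +517.241ms=1b
8) 1551.724ms=3b +517.241ms=1b
Σ=4b of 4 (116bpm 2/4) — PASS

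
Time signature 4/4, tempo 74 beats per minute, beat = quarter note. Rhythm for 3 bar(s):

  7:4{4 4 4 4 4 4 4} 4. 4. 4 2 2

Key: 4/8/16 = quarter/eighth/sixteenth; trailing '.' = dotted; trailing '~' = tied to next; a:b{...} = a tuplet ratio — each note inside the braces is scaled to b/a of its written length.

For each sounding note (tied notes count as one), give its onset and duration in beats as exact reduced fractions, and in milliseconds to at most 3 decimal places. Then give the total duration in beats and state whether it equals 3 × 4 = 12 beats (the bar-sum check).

1) 0.0ms=0b +463.32ms=4/7b
2) 463.32ms=4/7b +463.32ms=4/7b
3) 926.641ms=8/7b +463.32ms=4/7b
4) 1389.961ms=12/7b +463.32ms=4/7b
5) 1853.282ms=16/7b +463.32ms=4/7b
6) 2316.602ms=20/7b +463.32ms=4/7b
7) 2779.923ms=24/7b +463.32ms=4/7b
8) 3243.243ms=4b +1216.216ms=3/2b
9) 4459.459ms=11/2b +1216.216ms=3/2b
10) 5675.676ms=7b +810.811ms=1b
11) 6486.486ms=8b +1621.622ms=2b
12) 8108.108ms=10b +1621.622ms=2b
Σ=12b of 12 (74bpm 4/4) — PASS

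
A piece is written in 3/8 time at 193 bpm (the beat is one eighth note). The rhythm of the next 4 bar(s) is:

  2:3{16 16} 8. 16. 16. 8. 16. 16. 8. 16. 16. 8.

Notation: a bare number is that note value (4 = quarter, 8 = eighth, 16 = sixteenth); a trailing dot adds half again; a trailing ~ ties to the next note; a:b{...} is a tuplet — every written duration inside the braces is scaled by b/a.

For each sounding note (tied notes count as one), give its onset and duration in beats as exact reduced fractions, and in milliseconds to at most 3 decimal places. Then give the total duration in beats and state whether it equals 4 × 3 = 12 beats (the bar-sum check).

1) 0.0ms=0b +233.161ms=3/4b
2) 233.161ms=3/4b +233.161ms=3/4b
3) 466.321ms=3/2b +466.321ms=3/2b
4) 932.642ms=3b +233.161ms=3/4b
5) 1165.803ms=15/4b +233.161ms=3/4b
6) 1398.964ms=9/2b +466.321ms=3/2b
7) 1865.285ms=6b +233.161ms=3/4b
8) 2098.446ms=27/4b +233.161ms=3/4b
9) 2331.606ms=15/2b +466.321ms=3/2b
10) 2797.927ms=9b +233.161ms=3/4b
11) 3031.088ms=39/4b +233.161ms=3/4b
12) 3264.249ms=21/2b +466.321ms=3/2b
Σ=12b of 12 (193bpm 3/8) — PASS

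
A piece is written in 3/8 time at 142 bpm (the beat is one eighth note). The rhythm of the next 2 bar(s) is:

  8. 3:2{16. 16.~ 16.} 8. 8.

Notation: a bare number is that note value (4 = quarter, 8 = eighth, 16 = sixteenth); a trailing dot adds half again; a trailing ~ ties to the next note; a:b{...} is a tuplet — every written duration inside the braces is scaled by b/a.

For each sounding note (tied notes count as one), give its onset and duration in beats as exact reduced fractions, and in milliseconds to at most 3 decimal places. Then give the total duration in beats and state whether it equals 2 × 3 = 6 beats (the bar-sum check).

1) 0.0ms=0b +633.803ms=3/2b
2) 633.803ms=3/2b +211.268ms=1/2b
3) 845.07ms=2b +422.535ms=1b
4) 1267.606ms=3b +633.803ms=3/2b
5) 1901.408ms=9/2b +633.803ms=3/2b
Σ=6b of 6 (142bpm 3/8) — PASS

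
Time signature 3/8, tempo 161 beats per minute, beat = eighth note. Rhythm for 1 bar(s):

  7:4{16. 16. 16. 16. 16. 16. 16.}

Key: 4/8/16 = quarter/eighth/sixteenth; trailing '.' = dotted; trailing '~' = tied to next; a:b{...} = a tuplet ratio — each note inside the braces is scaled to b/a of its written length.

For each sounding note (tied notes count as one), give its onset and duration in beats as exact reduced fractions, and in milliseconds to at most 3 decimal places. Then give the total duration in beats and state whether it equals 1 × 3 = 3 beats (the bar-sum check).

1) 0.0ms=0b +159.716ms=3/7b
2) 159.716ms=3/7b +159.716ms=3/7b
3) 319.432ms=6/7b +159.716ms=3/7b
4) 479.148ms=9/7b +159.716ms=3/7b
5) 638.864ms=12/7b +159.716ms=3/7b
6) 798.58ms=15/7b +159.716ms=3/7b
7) 958.296ms=18/7b +159.716ms=3/7b
Σ=3b of 3 (161bpm 3/8) — PASS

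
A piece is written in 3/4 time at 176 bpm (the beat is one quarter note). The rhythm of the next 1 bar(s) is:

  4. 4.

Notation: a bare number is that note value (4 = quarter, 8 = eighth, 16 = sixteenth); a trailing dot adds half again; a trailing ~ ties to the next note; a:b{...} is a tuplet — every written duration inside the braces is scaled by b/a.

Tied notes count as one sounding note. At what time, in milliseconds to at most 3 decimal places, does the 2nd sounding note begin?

1. 0.0ms @ 0 + 511.364ms (3/2)
2. 511.364ms @ 3/2 + 511.364ms (3/2)

note 2 onset = 3/2b = 511.364ms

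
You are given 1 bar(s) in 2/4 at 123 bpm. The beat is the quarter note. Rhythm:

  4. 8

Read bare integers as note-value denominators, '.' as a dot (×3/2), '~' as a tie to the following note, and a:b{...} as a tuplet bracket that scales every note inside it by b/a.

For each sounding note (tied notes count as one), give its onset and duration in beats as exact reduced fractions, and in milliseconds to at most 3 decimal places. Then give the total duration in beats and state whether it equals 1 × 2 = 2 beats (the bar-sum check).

1) 0.0ms=0b +731.707ms=3/2b
2) 731.707ms=3/2b +243.902ms=1/2b
Σ=2b of 2 (123bpm 2/4) — PASS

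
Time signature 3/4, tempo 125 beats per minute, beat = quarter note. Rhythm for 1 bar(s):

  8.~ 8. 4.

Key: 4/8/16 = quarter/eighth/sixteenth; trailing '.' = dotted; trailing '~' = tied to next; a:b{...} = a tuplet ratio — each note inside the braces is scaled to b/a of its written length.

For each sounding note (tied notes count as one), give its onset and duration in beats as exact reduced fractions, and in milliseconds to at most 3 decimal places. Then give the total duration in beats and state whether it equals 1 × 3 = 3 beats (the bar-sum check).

1) 0.0ms=0b +720.0ms=3/2b
2) 720.0ms=3/2b +720.0ms=3/2b
Σ=3b of 3 (125bpm 3/4) — PASS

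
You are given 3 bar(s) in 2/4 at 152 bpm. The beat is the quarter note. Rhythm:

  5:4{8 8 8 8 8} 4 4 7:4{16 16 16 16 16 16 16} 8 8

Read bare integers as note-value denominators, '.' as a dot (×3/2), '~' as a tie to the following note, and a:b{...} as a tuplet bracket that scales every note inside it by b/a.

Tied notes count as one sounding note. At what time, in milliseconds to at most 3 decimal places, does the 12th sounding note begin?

1. 0.0ms @ 0 + 157.895ms (2/5)
2. 157.895ms @ 2/5 + 157.895ms (2/5)
3. 315.789ms @ 4/5 + 157.895ms (2/5)
4. 473.684ms @ 6/5 + 157.895ms (2/5)
5. 631.579ms @ 8/5 + 157.895ms (2/5)
6. 789.474ms @ 2 + 394.737ms (1)
7. 1184.211ms @ 3 + 394.737ms (1)
8. 1578.947ms @ 4 + 56.391ms (1/7)
9. 1635.338ms @ 29/7 + 56.391ms (1/7)
10. 1691.729ms @ 30/7 + 56.391ms (1/7)
11. 1748.12ms @ 31/7 + 56.391ms (1/7)
12. 1804.511ms @ 32/7 + 56.391ms (1/7)
13. 1860.902ms @ 33/7 + 56.391ms (1/7)
14. 1917.293ms @ 34/7 + 56.391ms (1/7)
15. 1973.684ms @ 5 + 197.368ms (1/2)
16. 2171.053ms @ 11/2 + 197.368ms (1/2)

note 12 onset = 32/7b = 1804.511ms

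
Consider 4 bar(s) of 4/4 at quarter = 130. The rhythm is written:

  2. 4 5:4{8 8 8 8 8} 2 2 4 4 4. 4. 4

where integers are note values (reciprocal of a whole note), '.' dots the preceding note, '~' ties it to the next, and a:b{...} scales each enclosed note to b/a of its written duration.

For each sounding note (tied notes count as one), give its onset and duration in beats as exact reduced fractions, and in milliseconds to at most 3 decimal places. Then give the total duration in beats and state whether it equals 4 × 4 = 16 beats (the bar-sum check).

1) 0.0ms=0b +1384.615ms=3b
2) 1384.615ms=3b +461.538ms=1b
3) 1846.154ms=4b +184.615ms=2/5b
4) 2030.769ms=22/5b +184.615ms=2/5b
5) 2215.385ms=24/5b +184.615ms=2/5b
6) 2400.0ms=26/5b +184.615ms=2/5b
7) 2584.615ms=28/5b +184.615ms=2/5b
8) 2769.231ms=6b +923.077ms=2b
9) 3692.308ms=8b +923.077ms=2b
10) 4615.385ms=10b +461.538ms=1b
11) 5076.923ms=11b +461.538ms=1b
12) 5538.462ms=12b +692.308ms=3/2b
13) 6230.769ms=27/2b +692.308ms=3/2b
14) 6923.077ms=15b +461.538ms=1b
Σ=16b of 16 (130bpm 4/4) — PASS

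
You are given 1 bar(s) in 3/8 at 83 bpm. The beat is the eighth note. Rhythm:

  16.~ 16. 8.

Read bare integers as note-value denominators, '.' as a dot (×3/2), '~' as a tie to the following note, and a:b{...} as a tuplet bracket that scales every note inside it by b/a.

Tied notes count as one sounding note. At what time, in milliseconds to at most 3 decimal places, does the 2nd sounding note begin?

1. 0.0ms @ 0 + 1084.337ms (3/2)
2. 1084.337ms @ 3/2 + 1084.337ms (3/2)

note 2 onset = 3/2b = 1084.337ms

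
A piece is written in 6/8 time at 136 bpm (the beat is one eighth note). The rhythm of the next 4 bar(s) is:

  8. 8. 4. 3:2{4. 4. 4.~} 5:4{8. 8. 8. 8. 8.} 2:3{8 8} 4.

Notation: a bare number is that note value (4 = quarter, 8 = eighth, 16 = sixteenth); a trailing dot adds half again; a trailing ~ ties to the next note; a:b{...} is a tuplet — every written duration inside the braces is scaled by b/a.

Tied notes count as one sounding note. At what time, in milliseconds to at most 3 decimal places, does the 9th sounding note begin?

1. 0.0ms @ 0 + 661.765ms (3/2)
2. 661.765ms @ 3/2 + 661.765ms (3/2)
3. 1323.529ms @ 3 + 1323.529ms (3)
4. 2647.059ms @ 6 + 882.353ms (2)
5. 3529.412ms @ 8 + 882.353ms (2)
6. 4411.765ms @ 10 + 1411.765ms (16/5)
7. 5823.529ms @ 66/5 + 529.412ms (6/5)
8. 6352.941ms @ 72/5 + 529.412ms (6/5)
9. 6882.353ms @ 78/5 + 529.412ms (6/5)
10. 7411.765ms @ 84/5 + 529.412ms (6/5)
11. 7941.176ms @ 18 + 661.765ms (3/2)
12. 8602.941ms @ 39/2 + 661.765ms (3/2)
13. 9264.706ms @ 21 + 1323.529ms (3)

note 9 onset = 78/5b = 6882.353ms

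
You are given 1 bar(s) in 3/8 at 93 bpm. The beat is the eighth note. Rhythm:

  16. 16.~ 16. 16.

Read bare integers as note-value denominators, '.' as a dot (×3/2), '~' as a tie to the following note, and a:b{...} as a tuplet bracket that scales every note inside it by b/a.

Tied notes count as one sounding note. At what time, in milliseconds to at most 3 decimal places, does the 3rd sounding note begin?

note 3 onset = 9/4b = 1451.613ms

1. 0.0ms @ 0 + 483.871ms (3/4)
2. 483.871ms @ 3/4 + 967.742ms (3/2)
3. 1451.613ms @ 9/4 + 483.871ms (3/4)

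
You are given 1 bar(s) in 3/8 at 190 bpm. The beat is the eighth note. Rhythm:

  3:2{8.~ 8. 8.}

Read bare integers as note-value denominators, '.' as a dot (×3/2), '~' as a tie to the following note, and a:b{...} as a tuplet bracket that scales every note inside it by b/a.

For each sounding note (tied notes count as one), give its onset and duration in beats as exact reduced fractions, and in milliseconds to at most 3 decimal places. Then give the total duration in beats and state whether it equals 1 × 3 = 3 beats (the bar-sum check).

1) 0.0ms=0b +631.579ms=2b
2) 631.579ms=2b +315.789ms=1b
Σ=3b of 3 (190bpm 3/8) — PASS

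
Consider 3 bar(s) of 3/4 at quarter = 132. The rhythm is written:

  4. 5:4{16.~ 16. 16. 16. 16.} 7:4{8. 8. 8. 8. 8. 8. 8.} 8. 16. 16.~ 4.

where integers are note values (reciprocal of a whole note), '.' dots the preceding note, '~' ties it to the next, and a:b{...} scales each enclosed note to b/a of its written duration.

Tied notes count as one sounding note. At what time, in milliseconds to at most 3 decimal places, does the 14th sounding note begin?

note 14 onset = 27/4b = 3068.182ms

1. 0.0ms @ 0 + 681.818ms (3/2)
2. 681.818ms @ 3/2 + 272.727ms (3/5)
3. 954.545ms @ 21/10 + 136.364ms (3/10)
4. 1090.909ms @ 12/5 + 136.364ms (3/10)
5. 1227.273ms @ 27/10 + 136.364ms (3/10)
6. 1363.636ms @ 3 + 194.805ms (3/7)
7. 1558.442ms @ 24/7 + 194.805ms (3/7)
8. 1753.247ms @ 27/7 + 194.805ms (3/7)
9. 1948.052ms @ 30/7 + 194.805ms (3/7)
10. 2142.857ms @ 33/7 + 194.805ms (3/7)
11. 2337.662ms @ 36/7 + 194.805ms (3/7)
12. 2532.468ms @ 39/7 + 194.805ms (3/7)
13. 2727.273ms @ 6 + 340.909ms (3/4)
14. 3068.182ms @ 27/4 + 170.455ms (3/8)
15. 3238.636ms @ 57/8 + 852.273ms (15/8)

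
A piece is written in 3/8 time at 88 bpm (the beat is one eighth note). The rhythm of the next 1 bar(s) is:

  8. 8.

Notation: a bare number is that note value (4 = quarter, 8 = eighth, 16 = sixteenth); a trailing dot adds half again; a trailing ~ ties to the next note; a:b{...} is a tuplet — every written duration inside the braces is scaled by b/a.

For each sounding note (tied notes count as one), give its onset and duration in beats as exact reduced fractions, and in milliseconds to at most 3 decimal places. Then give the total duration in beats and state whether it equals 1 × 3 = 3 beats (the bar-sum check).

1) 0.0ms=0b +1022.727ms=3/2b
2) 1022.727ms=3/2b +1022.727ms=3/2b
Σ=3b of 3 (88bpm 3/8) — PASS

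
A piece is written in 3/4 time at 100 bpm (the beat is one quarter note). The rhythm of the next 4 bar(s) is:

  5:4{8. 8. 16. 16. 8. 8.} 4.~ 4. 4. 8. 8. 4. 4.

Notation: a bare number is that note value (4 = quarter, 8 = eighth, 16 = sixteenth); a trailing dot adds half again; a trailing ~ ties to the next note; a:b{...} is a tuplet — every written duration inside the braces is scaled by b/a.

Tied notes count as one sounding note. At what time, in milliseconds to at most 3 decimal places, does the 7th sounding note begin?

1. 0.0ms @ 0 + 360.0ms (3/5)
2. 360.0ms @ 3/5 + 360.0ms (3/5)
3. 720.0ms @ 6/5 + 180.0ms (3/10)
4. 900.0ms @ 3/2 + 180.0ms (3/10)
5. 1080.0ms @ 9/5 + 360.0ms (3/5)
6. 1440.0ms @ 12/5 + 360.0ms (3/5)
7. 1800.0ms @ 3 + 1800.0ms (3)
8. 3600.0ms @ 6 + 900.0ms (3/2)
9. 4500.0ms @ 15/2 + 450.0ms (3/4)
10. 4950.0ms @ 33/4 + 450.0ms (3/4)
11. 5400.0ms @ 9 + 900.0ms (3/2)
12. 6300.0ms @ 21/2 + 900.0ms (3/2)

note 7 onset = 3b = 1800.0ms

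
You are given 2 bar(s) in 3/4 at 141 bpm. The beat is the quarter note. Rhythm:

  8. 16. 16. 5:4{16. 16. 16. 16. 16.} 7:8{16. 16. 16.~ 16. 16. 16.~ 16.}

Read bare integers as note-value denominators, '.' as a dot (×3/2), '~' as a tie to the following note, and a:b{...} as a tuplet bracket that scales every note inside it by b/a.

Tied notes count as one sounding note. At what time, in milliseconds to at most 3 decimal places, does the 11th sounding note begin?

note 11 onset = 27/7b = 1641.337ms

1. 0.0ms @ 0 + 319.149ms (3/4)
2. 319.149ms @ 3/4 + 159.574ms (3/8)
3. 478.723ms @ 9/8 + 159.574ms (3/8)
4. 638.298ms @ 3/2 + 127.66ms (3/10)
5. 765.957ms @ 9/5 + 127.66ms (3/10)
6. 893.617ms @ 21/10 + 127.66ms (3/10)
7. 1021.277ms @ 12/5 + 127.66ms (3/10)
8. 1148.936ms @ 27/10 + 127.66ms (3/10)
9. 1276.596ms @ 3 + 182.371ms (3/7)
10. 1458.967ms @ 24/7 + 182.371ms (3/7)
11. 1641.337ms @ 27/7 + 364.742ms (6/7)
12. 2006.079ms @ 33/7 + 182.371ms (3/7)
13. 2188.45ms @ 36/7 + 364.742ms (6/7)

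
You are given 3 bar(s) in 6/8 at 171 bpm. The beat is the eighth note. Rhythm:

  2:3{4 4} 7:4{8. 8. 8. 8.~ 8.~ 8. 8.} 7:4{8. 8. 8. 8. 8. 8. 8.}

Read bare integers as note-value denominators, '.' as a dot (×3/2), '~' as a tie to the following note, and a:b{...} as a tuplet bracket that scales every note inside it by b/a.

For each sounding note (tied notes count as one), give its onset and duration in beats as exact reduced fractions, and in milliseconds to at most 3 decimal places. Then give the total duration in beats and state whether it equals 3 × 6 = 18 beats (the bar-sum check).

1) 0.0ms=0b +1052.632ms=3b
2) 1052.632ms=3b +1052.632ms=3b
3) 2105.263ms=6b +300.752ms=6/7b
4) 2406.015ms=48/7b +300.752ms=6/7b
5) 2706.767ms=54/7b +300.752ms=6/7b
6) 3007.519ms=60/7b +902.256ms=18/7b
7) 3909.774ms=78/7b +300.752ms=6/7b
8) 4210.526ms=12b +300.752ms=6/7b
9) 4511.278ms=90/7b +300.752ms=6/7b
10) 4812.03ms=96/7b +300.752ms=6/7b
11) 5112.782ms=102/7b +300.752ms=6/7b
12) 5413.534ms=108/7b +300.752ms=6/7b
13) 5714.286ms=114/7b +300.752ms=6/7b
14) 6015.038ms=120/7b +300.752ms=6/7b
Σ=18b of 18 (171bpm 6/8) — PASS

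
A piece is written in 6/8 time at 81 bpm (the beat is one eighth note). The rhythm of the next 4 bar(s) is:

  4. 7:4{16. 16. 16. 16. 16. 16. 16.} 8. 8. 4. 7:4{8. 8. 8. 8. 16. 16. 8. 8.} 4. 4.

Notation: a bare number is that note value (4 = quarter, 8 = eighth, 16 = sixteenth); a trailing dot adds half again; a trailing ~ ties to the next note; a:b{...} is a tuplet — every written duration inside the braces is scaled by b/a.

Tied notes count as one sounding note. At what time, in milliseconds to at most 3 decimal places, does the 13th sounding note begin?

note 13 onset = 90/7b = 9523.81ms

1. 0.0ms @ 0 + 2222.222ms (3)
2. 2222.222ms @ 3 + 317.46ms (3/7)
3. 2539.683ms @ 24/7 + 317.46ms (3/7)
4. 2857.143ms @ 27/7 + 317.46ms (3/7)
5. 3174.603ms @ 30/7 + 317.46ms (3/7)
6. 3492.063ms @ 33/7 + 317.46ms (3/7)
7. 3809.524ms @ 36/7 + 317.46ms (3/7)
8. 4126.984ms @ 39/7 + 317.46ms (3/7)
9. 4444.444ms @ 6 + 1111.111ms (3/2)
10. 5555.556ms @ 15/2 + 1111.111ms (3/2)
11. 6666.667ms @ 9 + 2222.222ms (3)
12. 8888.889ms @ 12 + 634.921ms (6/7)
13. 9523.81ms @ 90/7 + 634.921ms (6/7)
14. 10158.73ms @ 96/7 + 634.921ms (6/7)
15. 10793.651ms @ 102/7 + 634.921ms (6/7)
16. 11428.571ms @ 108/7 + 317.46ms (3/7)
17. 11746.032ms @ 111/7 + 317.46ms (3/7)
18. 12063.492ms @ 114/7 + 634.921ms (6/7)
19. 12698.413ms @ 120/7 + 634.921ms (6/7)
20. 13333.333ms @ 18 + 2222.222ms (3)
21. 15555.556ms @ 21 + 2222.222ms (3)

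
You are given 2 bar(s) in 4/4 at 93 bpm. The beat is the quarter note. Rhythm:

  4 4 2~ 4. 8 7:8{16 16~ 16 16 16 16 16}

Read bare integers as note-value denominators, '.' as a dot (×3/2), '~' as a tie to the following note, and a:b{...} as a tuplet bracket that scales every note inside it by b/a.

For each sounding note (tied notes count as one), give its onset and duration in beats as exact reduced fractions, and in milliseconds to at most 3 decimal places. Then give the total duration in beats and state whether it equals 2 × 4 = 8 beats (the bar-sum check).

1) 0.0ms=0b +645.161ms=1b
2) 645.161ms=1b +645.161ms=1b
3) 1290.323ms=2b +2258.065ms=7/2b
4) 3548.387ms=11/2b +322.581ms=1/2b
5) 3870.968ms=6b +184.332ms=2/7b
6) 4055.3ms=44/7b +368.664ms=4/7b
7) 4423.963ms=48/7b +184.332ms=2/7b
8) 4608.295ms=50/7b +184.332ms=2/7b
9) 4792.627ms=52/7b +184.332ms=2/7b
10) 4976.959ms=54/7b +184.332ms=2/7b
Σ=8b of 8 (93bpm 4/4) — PASS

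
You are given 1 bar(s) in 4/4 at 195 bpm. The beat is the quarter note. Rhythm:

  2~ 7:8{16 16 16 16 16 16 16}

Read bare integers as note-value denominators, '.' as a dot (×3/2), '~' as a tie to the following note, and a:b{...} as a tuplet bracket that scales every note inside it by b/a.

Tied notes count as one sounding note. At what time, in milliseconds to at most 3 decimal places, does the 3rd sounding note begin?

note 3 onset = 18/7b = 791.209ms

1. 0.0ms @ 0 + 703.297ms (16/7)
2. 703.297ms @ 16/7 + 87.912ms (2/7)
3. 791.209ms @ 18/7 + 87.912ms (2/7)
4. 879.121ms @ 20/7 + 87.912ms (2/7)
5. 967.033ms @ 22/7 + 87.912ms (2/7)
6. 1054.945ms @ 24/7 + 87.912ms (2/7)
7. 1142.857ms @ 26/7 + 87.912ms (2/7)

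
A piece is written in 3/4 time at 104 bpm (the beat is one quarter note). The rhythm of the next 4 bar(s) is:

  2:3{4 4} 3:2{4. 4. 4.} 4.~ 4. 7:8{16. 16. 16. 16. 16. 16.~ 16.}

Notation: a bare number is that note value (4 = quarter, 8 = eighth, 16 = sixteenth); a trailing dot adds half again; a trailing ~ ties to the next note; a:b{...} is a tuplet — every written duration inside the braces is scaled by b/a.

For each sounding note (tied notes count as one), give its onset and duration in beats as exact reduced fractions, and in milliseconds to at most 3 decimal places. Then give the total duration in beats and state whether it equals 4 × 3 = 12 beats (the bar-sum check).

1) 0.0ms=0b +865.385ms=3/2b
2) 865.385ms=3/2b +865.385ms=3/2b
3) 1730.769ms=3b +576.923ms=1b
4) 2307.692ms=4b +576.923ms=1b
5) 2884.615ms=5b +576.923ms=1b
6) 3461.538ms=6b +1730.769ms=3b
7) 5192.308ms=9b +247.253ms=3/7b
8) 5439.56ms=66/7b +247.253ms=3/7b
9) 5686.813ms=69/7b +247.253ms=3/7b
10) 5934.066ms=72/7b +247.253ms=3/7b
11) 6181.319ms=75/7b +247.253ms=3/7b
12) 6428.571ms=78/7b +494.505ms=6/7b
Σ=12b of 12 (104bpm 3/4) — PASS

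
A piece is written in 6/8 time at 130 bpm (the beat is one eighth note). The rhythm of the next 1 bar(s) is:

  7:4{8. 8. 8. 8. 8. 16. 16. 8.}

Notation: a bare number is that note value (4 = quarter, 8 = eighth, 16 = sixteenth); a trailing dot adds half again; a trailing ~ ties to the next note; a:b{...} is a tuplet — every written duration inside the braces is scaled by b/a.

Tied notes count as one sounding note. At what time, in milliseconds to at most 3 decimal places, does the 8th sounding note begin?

1. 0.0ms @ 0 + 395.604ms (6/7)
2. 395.604ms @ 6/7 + 395.604ms (6/7)
3. 791.209ms @ 12/7 + 395.604ms (6/7)
4. 1186.813ms @ 18/7 + 395.604ms (6/7)
5. 1582.418ms @ 24/7 + 395.604ms (6/7)
6. 1978.022ms @ 30/7 + 197.802ms (3/7)
7. 2175.824ms @ 33/7 + 197.802ms (3/7)
8. 2373.626ms @ 36/7 + 395.604ms (6/7)

note 8 onset = 36/7b = 2373.626ms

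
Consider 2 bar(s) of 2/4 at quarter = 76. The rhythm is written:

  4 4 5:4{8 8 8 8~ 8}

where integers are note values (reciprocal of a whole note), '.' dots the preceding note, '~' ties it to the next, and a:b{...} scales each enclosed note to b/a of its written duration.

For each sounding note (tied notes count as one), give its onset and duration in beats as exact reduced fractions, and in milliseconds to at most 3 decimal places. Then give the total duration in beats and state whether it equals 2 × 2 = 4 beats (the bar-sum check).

1) 0.0ms=0b +789.474ms=1b
2) 789.474ms=1b +789.474ms=1b
3) 1578.947ms=2b +315.789ms=2/5b
4) 1894.737ms=12/5b +315.789ms=2/5b
5) 2210.526ms=14/5b +315.789ms=2/5b
6) 2526.316ms=16/5b +631.579ms=4/5b
Σ=4b of 4 (76bpm 2/4) — PASS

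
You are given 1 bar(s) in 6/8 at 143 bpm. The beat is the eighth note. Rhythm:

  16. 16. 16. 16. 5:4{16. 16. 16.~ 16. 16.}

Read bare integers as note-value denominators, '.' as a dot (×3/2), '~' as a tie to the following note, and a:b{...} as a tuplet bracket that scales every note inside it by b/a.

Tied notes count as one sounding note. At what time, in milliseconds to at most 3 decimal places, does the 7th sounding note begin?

note 7 onset = 21/5b = 1762.238ms

1. 0.0ms @ 0 + 314.685ms (3/4)
2. 314.685ms @ 3/4 + 314.685ms (3/4)
3. 629.371ms @ 3/2 + 314.685ms (3/4)
4. 944.056ms @ 9/4 + 314.685ms (3/4)
5. 1258.741ms @ 3 + 251.748ms (3/5)
6. 1510.49ms @ 18/5 + 251.748ms (3/5)
7. 1762.238ms @ 21/5 + 503.497ms (6/5)
8. 2265.734ms @ 27/5 + 251.748ms (3/5)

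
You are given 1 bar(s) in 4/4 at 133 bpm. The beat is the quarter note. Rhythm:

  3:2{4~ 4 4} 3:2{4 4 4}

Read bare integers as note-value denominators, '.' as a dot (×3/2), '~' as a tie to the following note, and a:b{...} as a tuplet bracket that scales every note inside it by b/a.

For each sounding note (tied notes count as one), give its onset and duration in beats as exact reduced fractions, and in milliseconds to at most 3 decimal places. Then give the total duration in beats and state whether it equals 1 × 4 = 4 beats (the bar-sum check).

1) 0.0ms=0b +601.504ms=4/3b
2) 601.504ms=4/3b +300.752ms=2/3b
3) 902.256ms=2b +300.752ms=2/3b
4) 1203.008ms=8/3b +300.752ms=2/3b
5) 1503.759ms=10/3b +300.752ms=2/3b
Σ=4b of 4 (133bpm 4/4) — PASS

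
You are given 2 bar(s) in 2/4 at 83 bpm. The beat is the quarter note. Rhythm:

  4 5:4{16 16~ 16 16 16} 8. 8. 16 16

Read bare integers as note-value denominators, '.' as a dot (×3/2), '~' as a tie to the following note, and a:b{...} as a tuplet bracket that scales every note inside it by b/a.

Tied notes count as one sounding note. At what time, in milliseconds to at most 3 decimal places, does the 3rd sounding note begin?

note 3 onset = 6/5b = 867.47ms

1. 0.0ms @ 0 + 722.892ms (1)
2. 722.892ms @ 1 + 144.578ms (1/5)
3. 867.47ms @ 6/5 + 289.157ms (2/5)
4. 1156.627ms @ 8/5 + 144.578ms (1/5)
5. 1301.205ms @ 9/5 + 144.578ms (1/5)
6. 1445.783ms @ 2 + 542.169ms (3/4)
7. 1987.952ms @ 11/4 + 542.169ms (3/4)
8. 2530.12ms @ 7/2 + 180.723ms (1/4)
9. 2710.843ms @ 15/4 + 180.723ms (1/4)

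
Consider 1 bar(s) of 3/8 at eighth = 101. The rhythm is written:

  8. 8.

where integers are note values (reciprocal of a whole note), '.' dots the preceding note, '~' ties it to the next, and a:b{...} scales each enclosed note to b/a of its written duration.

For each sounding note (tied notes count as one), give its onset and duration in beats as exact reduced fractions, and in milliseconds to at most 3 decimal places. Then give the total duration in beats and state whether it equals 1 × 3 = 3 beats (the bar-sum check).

1) 0.0ms=0b +891.089ms=3/2b
2) 891.089ms=3/2b +891.089ms=3/2b
Σ=3b of 3 (101bpm 3/8) — PASS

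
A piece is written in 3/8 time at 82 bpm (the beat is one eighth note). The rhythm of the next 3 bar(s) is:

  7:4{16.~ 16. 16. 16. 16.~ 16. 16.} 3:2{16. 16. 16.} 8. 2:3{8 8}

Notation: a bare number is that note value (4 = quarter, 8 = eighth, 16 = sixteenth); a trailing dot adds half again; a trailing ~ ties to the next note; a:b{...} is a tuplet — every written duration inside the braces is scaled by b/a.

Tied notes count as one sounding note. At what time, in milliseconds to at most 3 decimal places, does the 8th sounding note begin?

1. 0.0ms @ 0 + 627.178ms (6/7)
2. 627.178ms @ 6/7 + 313.589ms (3/7)
3. 940.767ms @ 9/7 + 313.589ms (3/7)
4. 1254.355ms @ 12/7 + 627.178ms (6/7)
5. 1881.533ms @ 18/7 + 313.589ms (3/7)
6. 2195.122ms @ 3 + 365.854ms (1/2)
7. 2560.976ms @ 7/2 + 365.854ms (1/2)
8. 2926.829ms @ 4 + 365.854ms (1/2)
9. 3292.683ms @ 9/2 + 1097.561ms (3/2)
10. 4390.244ms @ 6 + 1097.561ms (3/2)
11. 5487.805ms @ 15/2 + 1097.561ms (3/2)

note 8 onset = 4b = 2926.829ms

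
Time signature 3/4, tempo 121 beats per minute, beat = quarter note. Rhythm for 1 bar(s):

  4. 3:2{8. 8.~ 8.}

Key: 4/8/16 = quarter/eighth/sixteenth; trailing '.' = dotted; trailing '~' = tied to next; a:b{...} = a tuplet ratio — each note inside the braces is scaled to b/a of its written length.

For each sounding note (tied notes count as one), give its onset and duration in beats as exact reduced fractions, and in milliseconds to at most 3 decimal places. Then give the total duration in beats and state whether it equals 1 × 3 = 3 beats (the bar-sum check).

1) 0.0ms=0b +743.802ms=3/2b
2) 743.802ms=3/2b +247.934ms=1/2b
3) 991.736ms=2b +495.868ms=1b
Σ=3b of 3 (121bpm 3/4) — PASS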